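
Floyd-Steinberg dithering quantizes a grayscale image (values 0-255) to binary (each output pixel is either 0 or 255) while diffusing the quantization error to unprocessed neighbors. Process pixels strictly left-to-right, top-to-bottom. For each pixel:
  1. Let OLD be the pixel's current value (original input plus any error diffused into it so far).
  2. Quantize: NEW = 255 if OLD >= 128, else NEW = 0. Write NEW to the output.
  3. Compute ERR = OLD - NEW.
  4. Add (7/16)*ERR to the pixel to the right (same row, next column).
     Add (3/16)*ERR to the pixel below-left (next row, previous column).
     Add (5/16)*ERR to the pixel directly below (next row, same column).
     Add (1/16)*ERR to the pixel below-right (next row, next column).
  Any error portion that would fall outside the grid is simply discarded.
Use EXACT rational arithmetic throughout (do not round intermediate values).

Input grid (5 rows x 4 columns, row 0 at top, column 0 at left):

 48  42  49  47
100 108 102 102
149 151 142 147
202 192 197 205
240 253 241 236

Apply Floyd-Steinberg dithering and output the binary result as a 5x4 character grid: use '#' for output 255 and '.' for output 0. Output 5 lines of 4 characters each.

Answer: ....
.#.#
##.#
#.##
####

Derivation:
(0,0): OLD=48 → NEW=0, ERR=48
(0,1): OLD=63 → NEW=0, ERR=63
(0,2): OLD=1225/16 → NEW=0, ERR=1225/16
(0,3): OLD=20607/256 → NEW=0, ERR=20607/256
(1,0): OLD=2029/16 → NEW=0, ERR=2029/16
(1,1): OLD=25667/128 → NEW=255, ERR=-6973/128
(1,2): OLD=496119/4096 → NEW=0, ERR=496119/4096
(1,3): OLD=12119665/65536 → NEW=255, ERR=-4592015/65536
(2,0): OLD=365393/2048 → NEW=255, ERR=-156847/2048
(2,1): OLD=8592179/65536 → NEW=255, ERR=-8119501/65536
(2,2): OLD=14300573/131072 → NEW=0, ERR=14300573/131072
(2,3): OLD=378341013/2097152 → NEW=255, ERR=-156432747/2097152
(3,0): OLD=162358329/1048576 → NEW=255, ERR=-105028551/1048576
(3,1): OLD=2099373623/16777216 → NEW=0, ERR=2099373623/16777216
(3,2): OLD=70896788729/268435456 → NEW=255, ERR=2445747449/268435456
(3,3): OLD=826759143247/4294967296 → NEW=255, ERR=-268457517233/4294967296
(4,0): OLD=62320346229/268435456 → NEW=255, ERR=-6130695051/268435456
(4,1): OLD=596055841831/2147483648 → NEW=255, ERR=48447511591/2147483648
(4,2): OLD=17167385947359/68719476736 → NEW=255, ERR=-356080620321/68719476736
(4,3): OLD=236141689781193/1099511627776 → NEW=255, ERR=-44233775301687/1099511627776
Row 0: ....
Row 1: .#.#
Row 2: ##.#
Row 3: #.##
Row 4: ####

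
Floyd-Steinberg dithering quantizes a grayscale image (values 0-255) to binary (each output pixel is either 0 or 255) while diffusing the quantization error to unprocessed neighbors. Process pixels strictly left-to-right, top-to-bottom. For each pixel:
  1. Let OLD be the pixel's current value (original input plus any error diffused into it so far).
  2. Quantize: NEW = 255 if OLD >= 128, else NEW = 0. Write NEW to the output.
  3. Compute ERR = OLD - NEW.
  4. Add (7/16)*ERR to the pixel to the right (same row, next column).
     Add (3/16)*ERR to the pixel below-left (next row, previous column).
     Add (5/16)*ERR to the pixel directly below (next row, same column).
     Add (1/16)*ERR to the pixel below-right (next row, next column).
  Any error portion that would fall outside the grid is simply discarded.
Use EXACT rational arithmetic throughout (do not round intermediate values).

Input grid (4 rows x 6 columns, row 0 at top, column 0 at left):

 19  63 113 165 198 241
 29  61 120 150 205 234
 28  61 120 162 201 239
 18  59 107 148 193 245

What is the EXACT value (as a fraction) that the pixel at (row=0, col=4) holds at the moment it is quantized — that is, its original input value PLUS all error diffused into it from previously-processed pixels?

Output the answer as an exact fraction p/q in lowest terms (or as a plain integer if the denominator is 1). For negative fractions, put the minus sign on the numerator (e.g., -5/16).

(0,0): OLD=19 → NEW=0, ERR=19
(0,1): OLD=1141/16 → NEW=0, ERR=1141/16
(0,2): OLD=36915/256 → NEW=255, ERR=-28365/256
(0,3): OLD=477285/4096 → NEW=0, ERR=477285/4096
(0,4): OLD=16317123/65536 → NEW=255, ERR=-394557/65536
Target (0,4): original=198, with diffused error = 16317123/65536

Answer: 16317123/65536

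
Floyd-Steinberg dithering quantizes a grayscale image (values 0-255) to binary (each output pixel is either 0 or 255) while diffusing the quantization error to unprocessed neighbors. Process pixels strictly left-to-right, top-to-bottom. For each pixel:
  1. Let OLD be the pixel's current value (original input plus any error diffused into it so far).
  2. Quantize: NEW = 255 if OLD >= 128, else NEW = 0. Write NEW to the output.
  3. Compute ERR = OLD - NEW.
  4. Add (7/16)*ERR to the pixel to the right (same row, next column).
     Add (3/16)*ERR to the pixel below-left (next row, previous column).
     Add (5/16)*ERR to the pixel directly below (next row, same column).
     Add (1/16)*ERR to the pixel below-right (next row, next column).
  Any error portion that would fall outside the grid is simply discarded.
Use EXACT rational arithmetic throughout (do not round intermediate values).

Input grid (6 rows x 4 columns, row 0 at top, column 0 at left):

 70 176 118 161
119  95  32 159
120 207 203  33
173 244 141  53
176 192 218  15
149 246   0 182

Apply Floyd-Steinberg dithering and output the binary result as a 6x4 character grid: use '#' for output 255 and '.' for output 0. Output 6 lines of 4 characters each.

(0,0): OLD=70 → NEW=0, ERR=70
(0,1): OLD=1653/8 → NEW=255, ERR=-387/8
(0,2): OLD=12395/128 → NEW=0, ERR=12395/128
(0,3): OLD=416493/2048 → NEW=255, ERR=-105747/2048
(1,0): OLD=16871/128 → NEW=255, ERR=-15769/128
(1,1): OLD=49681/1024 → NEW=0, ERR=49681/1024
(1,2): OLD=2319397/32768 → NEW=0, ERR=2319397/32768
(1,3): OLD=94310931/524288 → NEW=255, ERR=-39382509/524288
(2,0): OLD=1484363/16384 → NEW=0, ERR=1484363/16384
(2,1): OLD=140178985/524288 → NEW=255, ERR=6485545/524288
(2,2): OLD=230140893/1048576 → NEW=255, ERR=-37245987/1048576
(2,3): OLD=-26678167/16777216 → NEW=0, ERR=-26678167/16777216
(3,0): OLD=1708183899/8388608 → NEW=255, ERR=-430911141/8388608
(3,1): OLD=30117681413/134217728 → NEW=255, ERR=-4107839227/134217728
(3,2): OLD=251222911611/2147483648 → NEW=0, ERR=251222911611/2147483648
(3,3): OLD=3486272706525/34359738368 → NEW=0, ERR=3486272706525/34359738368
(4,0): OLD=331160713087/2147483648 → NEW=255, ERR=-216447617153/2147483648
(4,1): OLD=2698332395581/17179869184 → NEW=255, ERR=-1682534246339/17179869184
(4,2): OLD=125796332185181/549755813888 → NEW=255, ERR=-14391400356259/549755813888
(4,3): OLD=374416474733723/8796093022208 → NEW=0, ERR=374416474733723/8796093022208
(5,0): OLD=27251300709519/274877906944 → NEW=0, ERR=27251300709519/274877906944
(5,1): OLD=2177566822922249/8796093022208 → NEW=255, ERR=-65436897740791/8796093022208
(5,2): OLD=-42111825706583/4398046511104 → NEW=0, ERR=-42111825706583/4398046511104
(5,3): OLD=26666477288746005/140737488355328 → NEW=255, ERR=-9221582241862635/140737488355328
Row 0: .#.#
Row 1: #..#
Row 2: .##.
Row 3: ##..
Row 4: ###.
Row 5: .#.#

Answer: .#.#
#..#
.##.
##..
###.
.#.#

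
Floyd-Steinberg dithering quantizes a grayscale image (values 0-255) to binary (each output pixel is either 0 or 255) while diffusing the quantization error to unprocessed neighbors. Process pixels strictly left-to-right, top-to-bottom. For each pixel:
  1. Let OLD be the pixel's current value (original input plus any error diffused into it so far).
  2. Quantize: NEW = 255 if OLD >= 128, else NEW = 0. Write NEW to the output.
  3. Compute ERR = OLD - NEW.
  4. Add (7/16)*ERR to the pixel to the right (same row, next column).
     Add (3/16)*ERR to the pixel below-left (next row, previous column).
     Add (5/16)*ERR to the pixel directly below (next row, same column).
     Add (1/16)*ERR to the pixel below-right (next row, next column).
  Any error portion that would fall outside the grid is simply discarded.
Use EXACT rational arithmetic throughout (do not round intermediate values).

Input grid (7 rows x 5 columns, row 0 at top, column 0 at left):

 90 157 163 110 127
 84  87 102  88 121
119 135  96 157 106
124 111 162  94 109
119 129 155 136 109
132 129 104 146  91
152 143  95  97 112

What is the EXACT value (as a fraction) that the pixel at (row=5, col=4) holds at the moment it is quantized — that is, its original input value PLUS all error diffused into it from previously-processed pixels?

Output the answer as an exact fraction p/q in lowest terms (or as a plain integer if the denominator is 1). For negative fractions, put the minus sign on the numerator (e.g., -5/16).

(0,0): OLD=90 → NEW=0, ERR=90
(0,1): OLD=1571/8 → NEW=255, ERR=-469/8
(0,2): OLD=17581/128 → NEW=255, ERR=-15059/128
(0,3): OLD=119867/2048 → NEW=0, ERR=119867/2048
(0,4): OLD=5000605/32768 → NEW=255, ERR=-3355235/32768
(1,0): OLD=12945/128 → NEW=0, ERR=12945/128
(1,1): OLD=98807/1024 → NEW=0, ERR=98807/1024
(1,2): OLD=3760451/32768 → NEW=0, ERR=3760451/32768
(1,3): OLD=17032263/131072 → NEW=255, ERR=-16391097/131072
(1,4): OLD=79584501/2097152 → NEW=0, ERR=79584501/2097152
(2,0): OLD=2763917/16384 → NEW=255, ERR=-1414003/16384
(2,1): OLD=81387231/524288 → NEW=255, ERR=-52306209/524288
(2,2): OLD=593895005/8388608 → NEW=0, ERR=593895005/8388608
(2,3): OLD=21901986759/134217728 → NEW=255, ERR=-12323533881/134217728
(2,4): OLD=150051086513/2147483648 → NEW=0, ERR=150051086513/2147483648
(3,0): OLD=657028285/8388608 → NEW=0, ERR=657028285/8388608
(3,1): OLD=8185292281/67108864 → NEW=0, ERR=8185292281/67108864
(3,2): OLD=459637052163/2147483648 → NEW=255, ERR=-87971278077/2147483648
(3,3): OLD=278790516299/4294967296 → NEW=0, ERR=278790516299/4294967296
(3,4): OLD=10548114359255/68719476736 → NEW=255, ERR=-6975352208425/68719476736
(4,0): OLD=178612285299/1073741824 → NEW=255, ERR=-95191879821/1073741824
(4,1): OLD=4313652103667/34359738368 → NEW=0, ERR=4313652103667/34359738368
(4,2): OLD=119251855671197/549755813888 → NEW=255, ERR=-20935876870243/549755813888
(4,3): OLD=1038214343170035/8796093022208 → NEW=0, ERR=1038214343170035/8796093022208
(4,4): OLD=18714624196909349/140737488355328 → NEW=255, ERR=-17173435333699291/140737488355328
(5,0): OLD=70278022972857/549755813888 → NEW=0, ERR=70278022972857/549755813888
(5,1): OLD=930094227944555/4398046511104 → NEW=255, ERR=-191407632386965/4398046511104
(5,2): OLD=14501059753966019/140737488355328 → NEW=0, ERR=14501059753966019/140737488355328
(5,3): OLD=114111862012382765/562949953421312 → NEW=255, ERR=-29440376110051795/562949953421312
(5,4): OLD=336549510699964127/9007199254740992 → NEW=0, ERR=336549510699964127/9007199254740992
Target (5,4): original=91, with diffused error = 336549510699964127/9007199254740992

Answer: 336549510699964127/9007199254740992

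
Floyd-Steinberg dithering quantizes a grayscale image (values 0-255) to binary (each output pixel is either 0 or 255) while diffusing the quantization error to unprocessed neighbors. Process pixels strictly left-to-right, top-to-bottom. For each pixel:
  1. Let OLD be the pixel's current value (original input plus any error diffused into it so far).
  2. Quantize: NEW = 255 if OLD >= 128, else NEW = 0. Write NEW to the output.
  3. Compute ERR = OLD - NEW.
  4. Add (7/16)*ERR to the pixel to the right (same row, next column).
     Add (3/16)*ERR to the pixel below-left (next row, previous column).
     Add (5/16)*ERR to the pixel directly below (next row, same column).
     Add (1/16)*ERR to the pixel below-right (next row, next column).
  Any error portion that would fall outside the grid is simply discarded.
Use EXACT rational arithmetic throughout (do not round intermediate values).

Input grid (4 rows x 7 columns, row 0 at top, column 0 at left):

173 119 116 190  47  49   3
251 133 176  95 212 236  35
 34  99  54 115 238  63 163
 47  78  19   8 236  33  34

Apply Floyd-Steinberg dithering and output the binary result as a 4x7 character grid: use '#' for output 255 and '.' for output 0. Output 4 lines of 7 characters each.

Answer: #.##...
##..##.
...##.#
.#..#..

Derivation:
(0,0): OLD=173 → NEW=255, ERR=-82
(0,1): OLD=665/8 → NEW=0, ERR=665/8
(0,2): OLD=19503/128 → NEW=255, ERR=-13137/128
(0,3): OLD=297161/2048 → NEW=255, ERR=-225079/2048
(0,4): OLD=-35457/32768 → NEW=0, ERR=-35457/32768
(0,5): OLD=25441913/524288 → NEW=0, ERR=25441913/524288
(0,6): OLD=203259215/8388608 → NEW=0, ERR=203259215/8388608
(1,0): OLD=30843/128 → NEW=255, ERR=-1797/128
(1,1): OLD=131549/1024 → NEW=255, ERR=-129571/1024
(1,2): OLD=2397217/32768 → NEW=0, ERR=2397217/32768
(1,3): OLD=11278029/131072 → NEW=0, ERR=11278029/131072
(1,4): OLD=2110038663/8388608 → NEW=255, ERR=-29056377/8388608
(1,5): OLD=17054021431/67108864 → NEW=255, ERR=-58738889/67108864
(1,6): OLD=48556725081/1073741824 → NEW=0, ERR=48556725081/1073741824
(2,0): OLD=96463/16384 → NEW=0, ERR=96463/16384
(2,1): OLD=39255253/524288 → NEW=0, ERR=39255253/524288
(2,2): OLD=988544959/8388608 → NEW=0, ERR=988544959/8388608
(2,3): OLD=13245170567/67108864 → NEW=255, ERR=-3867589753/67108864
(2,4): OLD=116456652471/536870912 → NEW=255, ERR=-20445430089/536870912
(2,5): OLD=933347585213/17179869184 → NEW=0, ERR=933347585213/17179869184
(2,6): OLD=55208032779259/274877906944 → NEW=255, ERR=-14885833491461/274877906944
(3,0): OLD=527464415/8388608 → NEW=0, ERR=527464415/8388608
(3,1): OLD=10158338931/67108864 → NEW=255, ERR=-6954421389/67108864
(3,2): OLD=2341923209/536870912 → NEW=0, ERR=2341923209/536870912
(3,3): OLD=-16915015953/2147483648 → NEW=0, ERR=-16915015953/2147483648
(3,4): OLD=62462616110047/274877906944 → NEW=255, ERR=-7631250160673/274877906944
(3,5): OLD=55629514939405/2199023255552 → NEW=0, ERR=55629514939405/2199023255552
(3,6): OLD=1109710406844947/35184372088832 → NEW=0, ERR=1109710406844947/35184372088832
Row 0: #.##...
Row 1: ##..##.
Row 2: ...##.#
Row 3: .#..#..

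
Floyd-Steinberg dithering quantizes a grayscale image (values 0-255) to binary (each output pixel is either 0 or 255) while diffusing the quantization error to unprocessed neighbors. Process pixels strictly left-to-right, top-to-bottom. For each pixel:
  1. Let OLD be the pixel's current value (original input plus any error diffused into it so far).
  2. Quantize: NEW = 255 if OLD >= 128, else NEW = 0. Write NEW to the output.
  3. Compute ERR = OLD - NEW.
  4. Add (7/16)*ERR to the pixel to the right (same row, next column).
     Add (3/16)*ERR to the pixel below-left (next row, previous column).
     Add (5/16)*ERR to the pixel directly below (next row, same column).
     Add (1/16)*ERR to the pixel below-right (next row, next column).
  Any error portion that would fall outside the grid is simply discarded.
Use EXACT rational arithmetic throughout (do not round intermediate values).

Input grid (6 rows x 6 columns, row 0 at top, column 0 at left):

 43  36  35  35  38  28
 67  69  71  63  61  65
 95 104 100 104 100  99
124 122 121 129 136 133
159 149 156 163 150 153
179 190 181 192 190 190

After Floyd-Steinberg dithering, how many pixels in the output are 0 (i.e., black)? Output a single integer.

(0,0): OLD=43 → NEW=0, ERR=43
(0,1): OLD=877/16 → NEW=0, ERR=877/16
(0,2): OLD=15099/256 → NEW=0, ERR=15099/256
(0,3): OLD=249053/4096 → NEW=0, ERR=249053/4096
(0,4): OLD=4233739/65536 → NEW=0, ERR=4233739/65536
(0,5): OLD=58996301/1048576 → NEW=0, ERR=58996301/1048576
(1,0): OLD=23223/256 → NEW=0, ERR=23223/256
(1,1): OLD=285825/2048 → NEW=255, ERR=-236415/2048
(1,2): OLD=3522837/65536 → NEW=0, ERR=3522837/65536
(1,3): OLD=31802737/262144 → NEW=0, ERR=31802737/262144
(1,4): OLD=2493332403/16777216 → NEW=255, ERR=-1784857677/16777216
(1,5): OLD=10757842165/268435456 → NEW=0, ERR=10757842165/268435456
(2,0): OLD=3332635/32768 → NEW=0, ERR=3332635/32768
(2,1): OLD=134395993/1048576 → NEW=255, ERR=-132990887/1048576
(2,2): OLD=1289200715/16777216 → NEW=0, ERR=1289200715/16777216
(2,3): OLD=21332920755/134217728 → NEW=255, ERR=-12892599885/134217728
(2,4): OLD=171051246233/4294967296 → NEW=0, ERR=171051246233/4294967296
(2,5): OLD=8404290728383/68719476736 → NEW=0, ERR=8404290728383/68719476736
(3,0): OLD=2214623723/16777216 → NEW=255, ERR=-2063566357/16777216
(3,1): OLD=6619400719/134217728 → NEW=0, ERR=6619400719/134217728
(3,2): OLD=151024360925/1073741824 → NEW=255, ERR=-122779804195/1073741824
(3,3): OLD=4207351121623/68719476736 → NEW=0, ERR=4207351121623/68719476736
(3,4): OLD=105640499985783/549755813888 → NEW=255, ERR=-34547232555657/549755813888
(3,5): OLD=1286115932717209/8796093022208 → NEW=255, ERR=-956887787945831/8796093022208
(4,0): OLD=278765447909/2147483648 → NEW=255, ERR=-268842882331/2147483648
(4,1): OLD=2766437579169/34359738368 → NEW=0, ERR=2766437579169/34359738368
(4,2): OLD=186975589232019/1099511627776 → NEW=255, ERR=-93399875850861/1099511627776
(4,3): OLD=2217305369183999/17592186044416 → NEW=0, ERR=2217305369183999/17592186044416
(4,4): OLD=47550582041441775/281474976710656 → NEW=255, ERR=-24225537019775505/281474976710656
(4,5): OLD=348681754709428009/4503599627370496 → NEW=0, ERR=348681754709428009/4503599627370496
(5,0): OLD=85198172836979/549755813888 → NEW=255, ERR=-54989559704461/549755813888
(5,1): OLD=2597444341937571/17592186044416 → NEW=255, ERR=-1888563099388509/17592186044416
(5,2): OLD=19161685584463409/140737488355328 → NEW=255, ERR=-16726373946145231/140737488355328
(5,3): OLD=711319343466674987/4503599627370496 → NEW=255, ERR=-437098561512801493/4503599627370496
(5,4): OLD=1288360676709255595/9007199254740992 → NEW=255, ERR=-1008475133249697365/9007199254740992
(5,5): OLD=23034160164126198055/144115188075855872 → NEW=255, ERR=-13715212795217049305/144115188075855872
Output grid:
  Row 0: ......  (6 black, running=6)
  Row 1: .#..#.  (4 black, running=10)
  Row 2: .#.#..  (4 black, running=14)
  Row 3: #.#.##  (2 black, running=16)
  Row 4: #.#.#.  (3 black, running=19)
  Row 5: ######  (0 black, running=19)

Answer: 19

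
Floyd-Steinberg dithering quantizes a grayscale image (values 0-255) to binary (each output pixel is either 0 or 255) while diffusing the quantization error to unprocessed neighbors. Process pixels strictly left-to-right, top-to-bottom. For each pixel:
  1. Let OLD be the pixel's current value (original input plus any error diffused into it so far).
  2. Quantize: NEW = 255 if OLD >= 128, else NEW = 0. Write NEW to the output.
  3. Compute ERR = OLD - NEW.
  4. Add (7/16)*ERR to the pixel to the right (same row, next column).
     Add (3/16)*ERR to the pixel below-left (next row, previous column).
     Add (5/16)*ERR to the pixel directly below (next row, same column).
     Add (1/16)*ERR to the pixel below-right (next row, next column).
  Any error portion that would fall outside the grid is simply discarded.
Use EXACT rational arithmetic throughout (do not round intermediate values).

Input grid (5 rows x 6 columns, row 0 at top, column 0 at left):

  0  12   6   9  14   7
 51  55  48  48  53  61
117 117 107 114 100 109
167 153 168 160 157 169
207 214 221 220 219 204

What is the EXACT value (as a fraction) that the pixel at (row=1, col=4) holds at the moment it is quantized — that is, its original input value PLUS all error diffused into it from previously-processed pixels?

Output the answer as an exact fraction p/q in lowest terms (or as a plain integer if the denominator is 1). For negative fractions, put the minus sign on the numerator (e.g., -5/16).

(0,0): OLD=0 → NEW=0, ERR=0
(0,1): OLD=12 → NEW=0, ERR=12
(0,2): OLD=45/4 → NEW=0, ERR=45/4
(0,3): OLD=891/64 → NEW=0, ERR=891/64
(0,4): OLD=20573/1024 → NEW=0, ERR=20573/1024
(0,5): OLD=258699/16384 → NEW=0, ERR=258699/16384
(1,0): OLD=213/4 → NEW=0, ERR=213/4
(1,1): OLD=2693/32 → NEW=0, ERR=2693/32
(1,2): OLD=93895/1024 → NEW=0, ERR=93895/1024
(1,3): OLD=198527/2048 → NEW=0, ERR=198527/2048
(1,4): OLD=27661177/262144 → NEW=0, ERR=27661177/262144
Target (1,4): original=53, with diffused error = 27661177/262144

Answer: 27661177/262144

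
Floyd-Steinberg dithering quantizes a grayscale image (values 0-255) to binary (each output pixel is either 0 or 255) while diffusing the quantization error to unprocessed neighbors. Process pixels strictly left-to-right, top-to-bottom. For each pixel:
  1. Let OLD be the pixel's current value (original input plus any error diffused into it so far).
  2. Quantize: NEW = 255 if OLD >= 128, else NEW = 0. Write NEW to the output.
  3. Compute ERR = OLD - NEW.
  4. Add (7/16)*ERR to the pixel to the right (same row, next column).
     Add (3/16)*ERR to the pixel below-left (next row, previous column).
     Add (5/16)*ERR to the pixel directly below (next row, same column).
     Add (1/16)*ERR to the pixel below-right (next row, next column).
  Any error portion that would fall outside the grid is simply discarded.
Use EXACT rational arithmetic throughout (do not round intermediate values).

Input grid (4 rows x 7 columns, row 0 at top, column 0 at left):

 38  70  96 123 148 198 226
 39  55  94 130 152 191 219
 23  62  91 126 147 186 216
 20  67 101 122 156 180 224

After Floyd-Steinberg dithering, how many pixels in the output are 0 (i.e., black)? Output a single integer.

Answer: 14

Derivation:
(0,0): OLD=38 → NEW=0, ERR=38
(0,1): OLD=693/8 → NEW=0, ERR=693/8
(0,2): OLD=17139/128 → NEW=255, ERR=-15501/128
(0,3): OLD=143397/2048 → NEW=0, ERR=143397/2048
(0,4): OLD=5853443/32768 → NEW=255, ERR=-2502397/32768
(0,5): OLD=86292245/524288 → NEW=255, ERR=-47401195/524288
(0,6): OLD=1564017043/8388608 → NEW=255, ERR=-575077997/8388608
(1,0): OLD=8591/128 → NEW=0, ERR=8591/128
(1,1): OLD=93289/1024 → NEW=0, ERR=93289/1024
(1,2): OLD=3753757/32768 → NEW=0, ERR=3753757/32768
(1,3): OLD=23607513/131072 → NEW=255, ERR=-9815847/131072
(1,4): OLD=694538987/8388608 → NEW=0, ERR=694538987/8388608
(1,5): OLD=12169707867/67108864 → NEW=255, ERR=-4943052453/67108864
(1,6): OLD=171477619445/1073741824 → NEW=255, ERR=-102326545675/1073741824
(2,0): OLD=1000339/16384 → NEW=0, ERR=1000339/16384
(2,1): OLD=74897409/524288 → NEW=255, ERR=-58796031/524288
(2,2): OLD=582065475/8388608 → NEW=0, ERR=582065475/8388608
(2,3): OLD=10444699883/67108864 → NEW=255, ERR=-6668060437/67108864
(2,4): OLD=59545156763/536870912 → NEW=0, ERR=59545156763/536870912
(2,5): OLD=3415565019977/17179869184 → NEW=255, ERR=-965301621943/17179869184
(2,6): OLD=43164971464335/274877906944 → NEW=255, ERR=-26928894806385/274877906944
(3,0): OLD=151438307/8388608 → NEW=0, ERR=151438307/8388608
(3,1): OLD=3803671719/67108864 → NEW=0, ERR=3803671719/67108864
(3,2): OLD=65413085989/536870912 → NEW=0, ERR=65413085989/536870912
(3,3): OLD=363757216339/2147483648 → NEW=255, ERR=-183851113901/2147483648
(3,4): OLD=37509587849187/274877906944 → NEW=255, ERR=-32584278421533/274877906944
(3,5): OLD=218017364568025/2199023255552 → NEW=0, ERR=218017364568025/2199023255552
(3,6): OLD=8206706500010439/35184372088832 → NEW=255, ERR=-765308382641721/35184372088832
Output grid:
  Row 0: ..#.###  (3 black, running=3)
  Row 1: ...#.##  (4 black, running=7)
  Row 2: .#.#.##  (3 black, running=10)
  Row 3: ...##.#  (4 black, running=14)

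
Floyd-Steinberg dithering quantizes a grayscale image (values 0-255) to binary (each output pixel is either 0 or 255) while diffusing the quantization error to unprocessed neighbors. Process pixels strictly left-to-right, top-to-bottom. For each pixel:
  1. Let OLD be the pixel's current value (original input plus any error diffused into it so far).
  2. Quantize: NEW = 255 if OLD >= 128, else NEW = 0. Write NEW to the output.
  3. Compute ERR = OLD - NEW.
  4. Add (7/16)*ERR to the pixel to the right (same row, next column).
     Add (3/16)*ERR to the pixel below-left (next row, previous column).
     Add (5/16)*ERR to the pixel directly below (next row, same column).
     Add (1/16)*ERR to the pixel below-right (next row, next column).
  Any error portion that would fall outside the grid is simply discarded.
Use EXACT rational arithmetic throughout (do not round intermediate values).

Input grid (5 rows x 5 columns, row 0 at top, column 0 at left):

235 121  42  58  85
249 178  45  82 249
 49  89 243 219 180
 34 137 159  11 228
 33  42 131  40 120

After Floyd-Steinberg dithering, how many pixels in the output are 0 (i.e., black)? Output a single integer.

Answer: 14

Derivation:
(0,0): OLD=235 → NEW=255, ERR=-20
(0,1): OLD=449/4 → NEW=0, ERR=449/4
(0,2): OLD=5831/64 → NEW=0, ERR=5831/64
(0,3): OLD=100209/1024 → NEW=0, ERR=100209/1024
(0,4): OLD=2094103/16384 → NEW=0, ERR=2094103/16384
(1,0): OLD=16883/64 → NEW=255, ERR=563/64
(1,1): OLD=119173/512 → NEW=255, ERR=-11387/512
(1,2): OLD=1459913/16384 → NEW=0, ERR=1459913/16384
(1,3): OLD=11876741/65536 → NEW=255, ERR=-4834939/65536
(1,4): OLD=275546287/1048576 → NEW=255, ERR=8159407/1048576
(2,0): OLD=389767/8192 → NEW=0, ERR=389767/8192
(2,1): OLD=31489501/262144 → NEW=0, ERR=31489501/262144
(2,2): OLD=1292586007/4194304 → NEW=255, ERR=223038487/4194304
(2,3): OLD=15182580757/67108864 → NEW=255, ERR=-1930179563/67108864
(2,4): OLD=177422304083/1073741824 → NEW=255, ERR=-96381861037/1073741824
(3,0): OLD=299437559/4194304 → NEW=0, ERR=299437559/4194304
(3,1): OLD=7338906763/33554432 → NEW=255, ERR=-1217473397/33554432
(3,2): OLD=173794174985/1073741824 → NEW=255, ERR=-100009990135/1073741824
(3,3): OLD=-112194183175/2147483648 → NEW=0, ERR=-112194183175/2147483648
(3,4): OLD=6023076709293/34359738368 → NEW=255, ERR=-2738656574547/34359738368
(4,0): OLD=26041822265/536870912 → NEW=0, ERR=26041822265/536870912
(4,1): OLD=667970318617/17179869184 → NEW=0, ERR=667970318617/17179869184
(4,2): OLD=29367992053719/274877906944 → NEW=0, ERR=29367992053719/274877906944
(4,3): OLD=218363212324505/4398046511104 → NEW=0, ERR=218363212324505/4398046511104
(4,4): OLD=7990277892738735/70368744177664 → NEW=0, ERR=7990277892738735/70368744177664
Output grid:
  Row 0: #....  (4 black, running=4)
  Row 1: ##.##  (1 black, running=5)
  Row 2: ..###  (2 black, running=7)
  Row 3: .##.#  (2 black, running=9)
  Row 4: .....  (5 black, running=14)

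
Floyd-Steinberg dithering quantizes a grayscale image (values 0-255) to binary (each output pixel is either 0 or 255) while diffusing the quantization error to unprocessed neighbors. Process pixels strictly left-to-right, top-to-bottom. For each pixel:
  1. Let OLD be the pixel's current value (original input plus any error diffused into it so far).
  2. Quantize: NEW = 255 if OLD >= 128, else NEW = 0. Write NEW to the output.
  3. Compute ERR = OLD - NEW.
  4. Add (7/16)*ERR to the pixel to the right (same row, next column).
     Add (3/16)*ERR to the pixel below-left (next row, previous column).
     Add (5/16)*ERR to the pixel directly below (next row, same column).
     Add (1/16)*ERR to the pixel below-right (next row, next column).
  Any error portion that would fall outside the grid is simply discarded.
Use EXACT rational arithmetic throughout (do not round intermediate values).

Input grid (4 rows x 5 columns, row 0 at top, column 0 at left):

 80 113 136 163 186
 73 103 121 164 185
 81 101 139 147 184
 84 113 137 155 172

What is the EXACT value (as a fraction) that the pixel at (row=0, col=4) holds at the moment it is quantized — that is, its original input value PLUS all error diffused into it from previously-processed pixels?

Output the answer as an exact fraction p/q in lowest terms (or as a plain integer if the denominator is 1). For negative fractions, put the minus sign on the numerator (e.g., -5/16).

Answer: 666915/4096

Derivation:
(0,0): OLD=80 → NEW=0, ERR=80
(0,1): OLD=148 → NEW=255, ERR=-107
(0,2): OLD=1427/16 → NEW=0, ERR=1427/16
(0,3): OLD=51717/256 → NEW=255, ERR=-13563/256
(0,4): OLD=666915/4096 → NEW=255, ERR=-377565/4096
Target (0,4): original=186, with diffused error = 666915/4096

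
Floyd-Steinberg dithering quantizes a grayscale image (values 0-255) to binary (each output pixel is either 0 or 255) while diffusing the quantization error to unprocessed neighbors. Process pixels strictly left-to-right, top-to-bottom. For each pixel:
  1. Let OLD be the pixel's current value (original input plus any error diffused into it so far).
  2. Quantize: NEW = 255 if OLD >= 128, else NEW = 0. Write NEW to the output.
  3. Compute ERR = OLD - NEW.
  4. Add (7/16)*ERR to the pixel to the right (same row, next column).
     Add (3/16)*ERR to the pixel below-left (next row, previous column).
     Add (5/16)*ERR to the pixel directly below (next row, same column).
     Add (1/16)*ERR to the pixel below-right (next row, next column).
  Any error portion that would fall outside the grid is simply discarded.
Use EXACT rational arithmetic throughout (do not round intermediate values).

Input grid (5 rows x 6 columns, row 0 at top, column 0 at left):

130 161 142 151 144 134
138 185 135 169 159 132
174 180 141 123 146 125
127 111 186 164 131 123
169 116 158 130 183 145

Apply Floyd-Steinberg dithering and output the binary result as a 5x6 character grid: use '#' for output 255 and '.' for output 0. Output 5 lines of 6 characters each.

Answer: #.#.#.
.###.#
##..#.
..##.#
##.##.

Derivation:
(0,0): OLD=130 → NEW=255, ERR=-125
(0,1): OLD=1701/16 → NEW=0, ERR=1701/16
(0,2): OLD=48259/256 → NEW=255, ERR=-17021/256
(0,3): OLD=499349/4096 → NEW=0, ERR=499349/4096
(0,4): OLD=12932627/65536 → NEW=255, ERR=-3779053/65536
(0,5): OLD=114055813/1048576 → NEW=0, ERR=114055813/1048576
(1,0): OLD=30431/256 → NEW=0, ERR=30431/256
(1,1): OLD=511897/2048 → NEW=255, ERR=-10343/2048
(1,2): OLD=9274381/65536 → NEW=255, ERR=-7437299/65536
(1,3): OLD=37350409/262144 → NEW=255, ERR=-29496311/262144
(1,4): OLD=2009357179/16777216 → NEW=0, ERR=2009357179/16777216
(1,5): OLD=57656007917/268435456 → NEW=255, ERR=-10795033363/268435456
(2,0): OLD=6887843/32768 → NEW=255, ERR=-1467997/32768
(2,1): OLD=152015281/1048576 → NEW=255, ERR=-115371599/1048576
(2,2): OLD=603750995/16777216 → NEW=0, ERR=603750995/16777216
(2,3): OLD=15964560763/134217728 → NEW=0, ERR=15964560763/134217728
(2,4): OLD=948728327665/4294967296 → NEW=255, ERR=-146488332815/4294967296
(2,5): OLD=7215309031079/68719476736 → NEW=0, ERR=7215309031079/68719476736
(3,0): OLD=1549712115/16777216 → NEW=0, ERR=1549712115/16777216
(3,1): OLD=16237115511/134217728 → NEW=0, ERR=16237115511/134217728
(3,2): OLD=285183962261/1073741824 → NEW=255, ERR=11379797141/1073741824
(3,3): OLD=13858053483007/68719476736 → NEW=255, ERR=-3665413084673/68719476736
(3,4): OLD=68239423612319/549755813888 → NEW=0, ERR=68239423612319/549755813888
(3,5): OLD=1829457261660657/8796093022208 → NEW=255, ERR=-413546459002383/8796093022208
(4,0): OLD=473624567645/2147483648 → NEW=255, ERR=-73983762595/2147483648
(4,1): OLD=5033454486969/34359738368 → NEW=255, ERR=-3728278796871/34359738368
(4,2): OLD=122485633005147/1099511627776 → NEW=0, ERR=122485633005147/1099511627776
(4,3): OLD=3272240023982567/17592186044416 → NEW=255, ERR=-1213767417343513/17592186044416
(4,4): OLD=50512232090925911/281474976710656 → NEW=255, ERR=-21263886970291369/281474976710656
(4,5): OLD=472945888625808385/4503599627370496 → NEW=0, ERR=472945888625808385/4503599627370496
Row 0: #.#.#.
Row 1: .###.#
Row 2: ##..#.
Row 3: ..##.#
Row 4: ##.##.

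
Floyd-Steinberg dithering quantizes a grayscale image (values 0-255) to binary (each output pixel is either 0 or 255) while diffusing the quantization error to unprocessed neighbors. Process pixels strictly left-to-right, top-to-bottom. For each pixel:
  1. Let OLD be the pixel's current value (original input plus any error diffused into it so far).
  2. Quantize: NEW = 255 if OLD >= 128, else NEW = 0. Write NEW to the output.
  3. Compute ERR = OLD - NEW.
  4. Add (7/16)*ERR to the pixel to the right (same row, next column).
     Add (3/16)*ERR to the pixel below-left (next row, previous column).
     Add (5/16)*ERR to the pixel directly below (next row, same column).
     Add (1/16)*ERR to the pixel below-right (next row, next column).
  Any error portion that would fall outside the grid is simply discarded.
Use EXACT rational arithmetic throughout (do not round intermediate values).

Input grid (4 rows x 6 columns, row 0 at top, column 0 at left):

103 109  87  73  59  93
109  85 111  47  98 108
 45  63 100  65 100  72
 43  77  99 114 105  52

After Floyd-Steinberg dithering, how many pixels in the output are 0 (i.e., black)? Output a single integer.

(0,0): OLD=103 → NEW=0, ERR=103
(0,1): OLD=2465/16 → NEW=255, ERR=-1615/16
(0,2): OLD=10967/256 → NEW=0, ERR=10967/256
(0,3): OLD=375777/4096 → NEW=0, ERR=375777/4096
(0,4): OLD=6497063/65536 → NEW=0, ERR=6497063/65536
(0,5): OLD=142997009/1048576 → NEW=255, ERR=-124389871/1048576
(1,0): OLD=31299/256 → NEW=0, ERR=31299/256
(1,1): OLD=248661/2048 → NEW=0, ERR=248661/2048
(1,2): OLD=12347001/65536 → NEW=255, ERR=-4364679/65536
(1,3): OLD=17772805/262144 → NEW=0, ERR=17772805/262144
(1,4): OLD=2384600047/16777216 → NEW=255, ERR=-1893590033/16777216
(1,5): OLD=7447957465/268435456 → NEW=0, ERR=7447957465/268435456
(2,0): OLD=3472503/32768 → NEW=0, ERR=3472503/32768
(2,1): OLD=149379597/1048576 → NEW=255, ERR=-118007283/1048576
(2,2): OLD=843084391/16777216 → NEW=0, ERR=843084391/16777216
(2,3): OLD=11119532527/134217728 → NEW=0, ERR=11119532527/134217728
(2,4): OLD=474226207053/4294967296 → NEW=0, ERR=474226207053/4294967296
(2,5): OLD=8378463323115/68719476736 → NEW=0, ERR=8378463323115/68719476736
(3,0): OLD=922998919/16777216 → NEW=0, ERR=922998919/16777216
(3,1): OLD=10998557307/134217728 → NEW=0, ERR=10998557307/134217728
(3,2): OLD=170783911649/1073741824 → NEW=255, ERR=-103020253471/1073741824
(3,3): OLD=8367086680291/68719476736 → NEW=0, ERR=8367086680291/68719476736
(3,4): OLD=121392507432963/549755813888 → NEW=255, ERR=-18795225108477/549755813888
(3,5): OLD=721669748822861/8796093022208 → NEW=0, ERR=721669748822861/8796093022208
Output grid:
  Row 0: .#...#  (4 black, running=4)
  Row 1: ..#.#.  (4 black, running=8)
  Row 2: .#....  (5 black, running=13)
  Row 3: ..#.#.  (4 black, running=17)

Answer: 17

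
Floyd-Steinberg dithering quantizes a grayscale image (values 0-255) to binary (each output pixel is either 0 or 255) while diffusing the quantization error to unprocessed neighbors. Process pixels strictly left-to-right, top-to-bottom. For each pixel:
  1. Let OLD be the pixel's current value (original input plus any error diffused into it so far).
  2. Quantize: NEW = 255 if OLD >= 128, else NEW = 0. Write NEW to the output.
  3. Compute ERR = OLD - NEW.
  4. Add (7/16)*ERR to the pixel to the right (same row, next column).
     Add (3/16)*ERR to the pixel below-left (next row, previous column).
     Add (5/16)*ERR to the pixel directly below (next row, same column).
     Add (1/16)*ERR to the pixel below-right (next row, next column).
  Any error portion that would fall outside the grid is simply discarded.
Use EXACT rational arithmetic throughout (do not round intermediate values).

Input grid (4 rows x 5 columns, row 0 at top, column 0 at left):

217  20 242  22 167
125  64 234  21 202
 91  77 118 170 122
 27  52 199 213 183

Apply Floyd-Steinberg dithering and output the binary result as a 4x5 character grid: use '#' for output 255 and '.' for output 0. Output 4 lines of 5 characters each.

(0,0): OLD=217 → NEW=255, ERR=-38
(0,1): OLD=27/8 → NEW=0, ERR=27/8
(0,2): OLD=31165/128 → NEW=255, ERR=-1475/128
(0,3): OLD=34731/2048 → NEW=0, ERR=34731/2048
(0,4): OLD=5715373/32768 → NEW=255, ERR=-2640467/32768
(1,0): OLD=14561/128 → NEW=0, ERR=14561/128
(1,1): OLD=112935/1024 → NEW=0, ERR=112935/1024
(1,2): OLD=9241907/32768 → NEW=255, ERR=886067/32768
(1,3): OLD=2922999/131072 → NEW=0, ERR=2922999/131072
(1,4): OLD=393499141/2097152 → NEW=255, ERR=-141274619/2097152
(2,0): OLD=2412189/16384 → NEW=255, ERR=-1765731/16384
(2,1): OLD=40105359/524288 → NEW=0, ERR=40105359/524288
(2,2): OLD=1434377325/8388608 → NEW=255, ERR=-704717715/8388608
(2,3): OLD=17350887159/134217728 → NEW=255, ERR=-16874633481/134217728
(2,4): OLD=101655843585/2147483648 → NEW=0, ERR=101655843585/2147483648
(3,0): OLD=64291533/8388608 → NEW=0, ERR=64291533/8388608
(3,1): OLD=3809791945/67108864 → NEW=0, ERR=3809791945/67108864
(3,2): OLD=383951987443/2147483648 → NEW=255, ERR=-163656342797/2147483648
(3,3): OLD=618452373755/4294967296 → NEW=255, ERR=-476764286725/4294967296
(3,4): OLD=9714884400071/68719476736 → NEW=255, ERR=-7808582167609/68719476736
Row 0: #.#.#
Row 1: ..#.#
Row 2: #.##.
Row 3: ..###

Answer: #.#.#
..#.#
#.##.
..###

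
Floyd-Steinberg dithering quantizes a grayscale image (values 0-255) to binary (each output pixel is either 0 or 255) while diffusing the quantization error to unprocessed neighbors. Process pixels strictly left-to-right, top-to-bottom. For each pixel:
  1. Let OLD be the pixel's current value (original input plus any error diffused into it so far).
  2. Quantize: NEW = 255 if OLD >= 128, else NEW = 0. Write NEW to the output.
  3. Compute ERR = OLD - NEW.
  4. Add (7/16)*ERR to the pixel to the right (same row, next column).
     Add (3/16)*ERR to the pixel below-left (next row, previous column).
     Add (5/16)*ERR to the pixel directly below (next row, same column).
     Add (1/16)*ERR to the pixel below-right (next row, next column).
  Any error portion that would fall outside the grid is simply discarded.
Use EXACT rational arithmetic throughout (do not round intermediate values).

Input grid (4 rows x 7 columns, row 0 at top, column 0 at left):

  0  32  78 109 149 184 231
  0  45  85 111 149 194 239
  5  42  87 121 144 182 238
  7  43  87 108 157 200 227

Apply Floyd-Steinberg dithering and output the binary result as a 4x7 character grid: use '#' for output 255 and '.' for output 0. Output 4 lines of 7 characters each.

Answer: ...#.##
..#.###
...#.##
..#.#.#

Derivation:
(0,0): OLD=0 → NEW=0, ERR=0
(0,1): OLD=32 → NEW=0, ERR=32
(0,2): OLD=92 → NEW=0, ERR=92
(0,3): OLD=597/4 → NEW=255, ERR=-423/4
(0,4): OLD=6575/64 → NEW=0, ERR=6575/64
(0,5): OLD=234441/1024 → NEW=255, ERR=-26679/1024
(0,6): OLD=3597951/16384 → NEW=255, ERR=-579969/16384
(1,0): OLD=6 → NEW=0, ERR=6
(1,1): OLD=599/8 → NEW=0, ERR=599/8
(1,2): OLD=16471/128 → NEW=255, ERR=-16169/128
(1,3): OLD=97691/2048 → NEW=0, ERR=97691/2048
(1,4): OLD=6241619/32768 → NEW=255, ERR=-2114221/32768
(1,5): OLD=82530271/524288 → NEW=255, ERR=-51163169/524288
(1,6): OLD=1540280441/8388608 → NEW=255, ERR=-598814599/8388608
(2,0): OLD=2677/128 → NEW=0, ERR=2677/128
(2,1): OLD=13117/256 → NEW=0, ERR=13117/256
(2,2): OLD=2738265/32768 → NEW=0, ERR=2738265/32768
(2,3): OLD=9992507/65536 → NEW=255, ERR=-6719173/65536
(2,4): OLD=534067573/8388608 → NEW=0, ERR=534067573/8388608
(2,5): OLD=10867680807/67108864 → NEW=255, ERR=-6245079513/67108864
(2,6): OLD=181333527929/1073741824 → NEW=255, ERR=-92470637191/1073741824
(3,0): OLD=94793/4096 → NEW=0, ERR=94793/4096
(3,1): OLD=45147779/524288 → NEW=0, ERR=45147779/524288
(3,2): OLD=1130508013/8388608 → NEW=255, ERR=-1008587027/8388608
(3,3): OLD=2719166637/67108864 → NEW=0, ERR=2719166637/67108864
(3,4): OLD=22919833007/134217728 → NEW=255, ERR=-11305687633/134217728
(3,5): OLD=2094197706083/17179869184 → NEW=0, ERR=2094197706083/17179869184
(3,6): OLD=68060277488261/274877906944 → NEW=255, ERR=-2033588782459/274877906944
Row 0: ...#.##
Row 1: ..#.###
Row 2: ...#.##
Row 3: ..#.#.#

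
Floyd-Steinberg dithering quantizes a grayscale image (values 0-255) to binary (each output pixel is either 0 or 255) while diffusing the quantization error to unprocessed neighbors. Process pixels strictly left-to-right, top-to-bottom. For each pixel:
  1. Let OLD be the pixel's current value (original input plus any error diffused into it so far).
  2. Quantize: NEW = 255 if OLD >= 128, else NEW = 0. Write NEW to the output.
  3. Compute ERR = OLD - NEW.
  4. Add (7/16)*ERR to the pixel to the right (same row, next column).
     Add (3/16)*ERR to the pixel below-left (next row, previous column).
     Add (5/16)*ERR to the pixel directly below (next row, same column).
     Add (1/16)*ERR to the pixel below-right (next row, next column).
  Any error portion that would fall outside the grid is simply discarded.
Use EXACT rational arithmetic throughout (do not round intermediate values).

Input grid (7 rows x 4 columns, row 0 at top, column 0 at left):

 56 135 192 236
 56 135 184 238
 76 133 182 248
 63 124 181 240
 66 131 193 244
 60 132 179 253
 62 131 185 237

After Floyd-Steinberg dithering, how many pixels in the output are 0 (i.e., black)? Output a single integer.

Answer: 10

Derivation:
(0,0): OLD=56 → NEW=0, ERR=56
(0,1): OLD=319/2 → NEW=255, ERR=-191/2
(0,2): OLD=4807/32 → NEW=255, ERR=-3353/32
(0,3): OLD=97361/512 → NEW=255, ERR=-33199/512
(1,0): OLD=1779/32 → NEW=0, ERR=1779/32
(1,1): OLD=29013/256 → NEW=0, ERR=29013/256
(1,2): OLD=1496777/8192 → NEW=255, ERR=-592183/8192
(1,3): OLD=23535567/131072 → NEW=255, ERR=-9887793/131072
(2,0): OLD=469495/4096 → NEW=0, ERR=469495/4096
(2,1): OLD=27326461/131072 → NEW=255, ERR=-6096899/131072
(2,2): OLD=34602501/262144 → NEW=255, ERR=-32244219/262144
(2,3): OLD=696650073/4194304 → NEW=255, ERR=-372897447/4194304
(3,0): OLD=188949079/2097152 → NEW=0, ERR=188949079/2097152
(3,1): OLD=4462161385/33554432 → NEW=255, ERR=-4094218775/33554432
(3,2): OLD=37367458615/536870912 → NEW=0, ERR=37367458615/536870912
(3,3): OLD=2018465985793/8589934592 → NEW=255, ERR=-171967335167/8589934592
(4,0): OLD=38266750187/536870912 → NEW=0, ERR=38266750187/536870912
(4,1): OLD=613042260465/4294967296 → NEW=255, ERR=-482174400015/4294967296
(4,2): OLD=21200651097185/137438953472 → NEW=255, ERR=-13846282038175/137438953472
(4,3): OLD=435446382679543/2199023255552 → NEW=255, ERR=-125304547486217/2199023255552
(5,0): OLD=4207315411595/68719476736 → NEW=0, ERR=4207315411595/68719476736
(5,1): OLD=240283023426141/2199023255552 → NEW=0, ERR=240283023426141/2199023255552
(5,2): OLD=97648347961931/549755813888 → NEW=255, ERR=-42539384579509/549755813888
(5,3): OLD=6862480120206359/35184372088832 → NEW=255, ERR=-2109534762445801/35184372088832
(6,0): OLD=3575450605641207/35184372088832 → NEW=0, ERR=3575450605641207/35184372088832
(6,1): OLD=111983823663242513/562949953421312 → NEW=255, ERR=-31568414459192047/562949953421312
(6,2): OLD=1187806097265346759/9007199254740992 → NEW=255, ERR=-1109029712693606201/9007199254740992
(6,3): OLD=22994921812241297521/144115188075855872 → NEW=255, ERR=-13754451147101949839/144115188075855872
Output grid:
  Row 0: .###  (1 black, running=1)
  Row 1: ..##  (2 black, running=3)
  Row 2: .###  (1 black, running=4)
  Row 3: .#.#  (2 black, running=6)
  Row 4: .###  (1 black, running=7)
  Row 5: ..##  (2 black, running=9)
  Row 6: .###  (1 black, running=10)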